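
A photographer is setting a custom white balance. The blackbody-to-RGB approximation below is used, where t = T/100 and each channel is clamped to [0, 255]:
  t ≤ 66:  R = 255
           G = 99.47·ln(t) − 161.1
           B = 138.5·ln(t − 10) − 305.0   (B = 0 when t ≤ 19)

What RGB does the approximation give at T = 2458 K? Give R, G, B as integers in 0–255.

t = 2458/100 = 24.58; the t ≤ 66 branch applies.
R = 255 by definition for t ≤ 66.
G = 99.47·ln 24.58 − 161.1 = 99.47·3.2019 − 161.1 = 157.396.
B = 138.5·ln(24.58 − 10) − 305.0 = 138.5·ln 14.58 − 305.0 = 138.5·2.6797 − 305.0 = 66.132.
Rounded: (255, 157, 66).

R=255, G=157, B=66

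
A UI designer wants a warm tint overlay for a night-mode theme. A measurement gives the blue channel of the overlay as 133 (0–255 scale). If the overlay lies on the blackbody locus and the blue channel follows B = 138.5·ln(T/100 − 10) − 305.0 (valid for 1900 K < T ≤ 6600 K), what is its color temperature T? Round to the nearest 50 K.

3350 K

ln(t − 10) = (133 + 305.0) / 138.5 = 3.1625.
t − 10 = e^3.1625 = 23.629, so t = 33.629.
T = 100·t = 3363 K → 3350 K to the nearest 50 K.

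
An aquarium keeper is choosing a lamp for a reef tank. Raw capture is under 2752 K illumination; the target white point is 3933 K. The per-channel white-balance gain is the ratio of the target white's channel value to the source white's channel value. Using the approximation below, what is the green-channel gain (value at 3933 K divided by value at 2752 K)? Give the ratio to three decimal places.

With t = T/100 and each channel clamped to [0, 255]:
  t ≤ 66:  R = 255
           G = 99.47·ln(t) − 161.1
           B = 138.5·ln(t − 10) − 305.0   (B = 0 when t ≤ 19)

At 2752 K (t = 27.52):
  G = 99.47·ln 27.52 − 161.1 = 99.47·3.3149 − 161.1 = 168.634.
At 3933 K (t = 39.33):
  G = 99.47·ln 39.33 − 161.1 = 99.47·3.6720 − 161.1 = 204.153.
Gain = 204.153 / 168.634 = 1.2106 → 1.211.

1.211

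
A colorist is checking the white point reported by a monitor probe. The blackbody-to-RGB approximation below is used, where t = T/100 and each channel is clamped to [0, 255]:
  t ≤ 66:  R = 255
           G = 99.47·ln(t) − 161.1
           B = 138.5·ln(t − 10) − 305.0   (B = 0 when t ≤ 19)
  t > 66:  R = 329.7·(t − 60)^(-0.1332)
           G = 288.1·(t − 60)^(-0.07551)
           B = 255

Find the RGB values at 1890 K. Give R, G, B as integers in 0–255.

R=255, G=131, B=0

t = 1890/100 = 18.9; the t ≤ 66 branch applies.
R = 255 by definition for t ≤ 66.
G = 99.47·ln 18.9 − 161.1 = 99.47·2.9392 − 161.1 = 131.258.
t = 18.9 ≤ 19, so B = 0.
Rounded: (255, 131, 0).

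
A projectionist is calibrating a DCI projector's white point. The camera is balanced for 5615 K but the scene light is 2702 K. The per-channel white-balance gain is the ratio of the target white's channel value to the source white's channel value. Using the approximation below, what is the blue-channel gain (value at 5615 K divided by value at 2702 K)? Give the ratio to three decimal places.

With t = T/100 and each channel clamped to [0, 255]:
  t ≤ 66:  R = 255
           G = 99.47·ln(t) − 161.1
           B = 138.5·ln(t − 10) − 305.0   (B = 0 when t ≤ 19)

At 2702 K (t = 27.02):
  B = 138.5·ln(27.02 − 10) − 305.0 = 138.5·ln 17.02 − 305.0 = 138.5·2.8344 − 305.0 = 87.563.
At 5615 K (t = 56.15):
  B = 138.5·ln(56.15 − 10) − 305.0 = 138.5·ln 46.15 − 305.0 = 138.5·3.8319 − 305.0 = 225.718.
Gain = 225.718 / 87.563 = 2.5778 → 2.578.

2.578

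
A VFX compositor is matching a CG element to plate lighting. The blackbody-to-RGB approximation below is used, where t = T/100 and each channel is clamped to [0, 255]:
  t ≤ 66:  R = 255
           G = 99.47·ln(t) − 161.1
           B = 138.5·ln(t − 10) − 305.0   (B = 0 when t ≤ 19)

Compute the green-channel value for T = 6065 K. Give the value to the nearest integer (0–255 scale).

247

t = 6065/100 = 60.65; the t ≤ 66 branch applies.
G = 99.47·ln 60.65 − 161.1 = 99.47·4.1051 − 161.1 = 247.236.
Rounded: 247.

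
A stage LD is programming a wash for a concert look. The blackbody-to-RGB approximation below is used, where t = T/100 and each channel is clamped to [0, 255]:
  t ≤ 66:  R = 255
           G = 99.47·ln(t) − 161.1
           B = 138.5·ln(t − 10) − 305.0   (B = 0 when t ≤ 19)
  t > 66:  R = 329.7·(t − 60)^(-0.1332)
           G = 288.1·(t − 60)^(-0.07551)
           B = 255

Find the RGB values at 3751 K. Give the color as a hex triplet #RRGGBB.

#FFC79A

t = 3751/100 = 37.51; the t ≤ 66 branch applies.
R = 255 by definition for t ≤ 66.
G = 99.47·ln 37.51 − 161.1 = 99.47·3.6246 − 161.1 = 199.440.
B = 138.5·ln(37.51 − 10) − 305.0 = 138.5·ln 27.51 − 305.0 = 138.5·3.3145 − 305.0 = 154.065.
Rounded: (255, 199, 154).
In hex: #FFC79A.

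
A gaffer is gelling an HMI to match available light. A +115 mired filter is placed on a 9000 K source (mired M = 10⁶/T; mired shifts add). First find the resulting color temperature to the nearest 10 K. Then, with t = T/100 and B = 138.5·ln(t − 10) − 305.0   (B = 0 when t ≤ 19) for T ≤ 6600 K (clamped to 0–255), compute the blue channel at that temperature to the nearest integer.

184

M_in = 10⁶/9000 = 111.11; M_out = 111.11 + (+115) = 226.11.
T_out = 10⁶/226.11 = 4422.6 K → 4420 K; t = 44.2.
B = 138.5·ln(44.2 − 10) − 305.0 = 138.5·ln 34.2 − 305.0 = 138.5·3.5322 − 305.0 = 184.213.
Rounded: 184.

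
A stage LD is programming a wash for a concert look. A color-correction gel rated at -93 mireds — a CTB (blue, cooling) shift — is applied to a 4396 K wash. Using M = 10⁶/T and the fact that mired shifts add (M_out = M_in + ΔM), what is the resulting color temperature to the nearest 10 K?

M_in = 10⁶/4396 = 227.48 mireds.
M_out = 227.48 + (-93) = 134.48 mireds.
T_out = 10⁶/134.48 = 7436.1 K → 7440 K.

7440 K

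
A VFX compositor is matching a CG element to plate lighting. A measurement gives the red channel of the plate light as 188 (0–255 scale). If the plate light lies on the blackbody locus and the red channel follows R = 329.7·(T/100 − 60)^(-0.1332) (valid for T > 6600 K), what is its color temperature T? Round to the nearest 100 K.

(t − 60)^(-0.1332) = 188/329.7 = 0.57022.
t − 60 = 0.57022^(1/-0.1332) = 0.57022^(-7.508) = 67.848, so t = 127.848.
T = 100·t = 12785 K → 12800 K to the nearest 100 K.

12800 K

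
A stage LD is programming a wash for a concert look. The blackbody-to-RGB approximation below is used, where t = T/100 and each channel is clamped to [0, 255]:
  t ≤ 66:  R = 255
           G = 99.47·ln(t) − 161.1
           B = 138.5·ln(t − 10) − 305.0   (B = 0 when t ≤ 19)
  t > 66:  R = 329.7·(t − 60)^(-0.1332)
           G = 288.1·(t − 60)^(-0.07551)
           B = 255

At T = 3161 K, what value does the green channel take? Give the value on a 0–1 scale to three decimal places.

t = 3161/100 = 31.61; the t ≤ 66 branch applies.
G = 99.47·ln 31.61 − 161.1 = 99.47·3.4535 − 161.1 = 182.417.
On a 0–1 scale: 182.417/255 = 0.7154 → 0.715.

0.715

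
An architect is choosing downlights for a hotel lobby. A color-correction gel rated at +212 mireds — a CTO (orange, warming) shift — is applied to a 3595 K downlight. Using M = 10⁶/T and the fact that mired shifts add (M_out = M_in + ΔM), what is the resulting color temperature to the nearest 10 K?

2040 K

M_in = 10⁶/3595 = 278.16 mireds.
M_out = 278.16 + (+212) = 490.16 mireds.
T_out = 10⁶/490.16 = 2040.1 K → 2040 K.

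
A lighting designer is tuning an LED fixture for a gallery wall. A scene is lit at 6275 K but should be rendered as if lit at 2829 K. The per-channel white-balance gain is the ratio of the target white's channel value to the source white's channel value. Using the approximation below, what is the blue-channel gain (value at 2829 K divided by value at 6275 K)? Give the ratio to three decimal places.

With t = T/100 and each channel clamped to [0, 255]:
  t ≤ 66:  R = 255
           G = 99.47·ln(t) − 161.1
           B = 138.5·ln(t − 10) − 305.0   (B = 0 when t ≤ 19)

At 6275 K (t = 62.75):
  B = 138.5·ln(62.75 − 10) − 305.0 = 138.5·ln 52.75 − 305.0 = 138.5·3.9656 − 305.0 = 244.231.
At 2829 K (t = 28.29):
  B = 138.5·ln(28.29 − 10) − 305.0 = 138.5·ln 18.29 − 305.0 = 138.5·2.9064 − 305.0 = 97.530.
Gain = 97.530 / 244.231 = 0.3993 → 0.399.

0.399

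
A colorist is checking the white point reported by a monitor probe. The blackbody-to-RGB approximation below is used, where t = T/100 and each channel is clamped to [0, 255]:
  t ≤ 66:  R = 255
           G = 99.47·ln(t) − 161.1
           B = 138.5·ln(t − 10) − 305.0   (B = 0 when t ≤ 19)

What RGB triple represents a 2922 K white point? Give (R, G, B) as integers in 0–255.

t = 2922/100 = 29.22; the t ≤ 66 branch applies.
R = 255 by definition for t ≤ 66.
G = 99.47·ln 29.22 − 161.1 = 99.47·3.3749 − 161.1 = 174.597.
B = 138.5·ln(29.22 − 10) − 305.0 = 138.5·ln 19.22 − 305.0 = 138.5·2.9560 − 305.0 = 104.399.
Rounded: (255, 175, 104).

(255, 175, 104)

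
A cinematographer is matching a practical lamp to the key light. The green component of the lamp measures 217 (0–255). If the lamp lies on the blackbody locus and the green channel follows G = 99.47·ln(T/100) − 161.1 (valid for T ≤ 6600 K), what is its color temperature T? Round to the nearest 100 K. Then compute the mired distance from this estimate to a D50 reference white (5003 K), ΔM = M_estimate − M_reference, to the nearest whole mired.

ln t = (217 + 161.1) / 99.47 = 3.8011.
t = e^3.8011 = 44.752.
T = 100·t = 4475 K → 4500 K to the nearest 100 K.
M_estimate = 10⁶/4500 = 222.22; M_reference = 10⁶/5003 = 199.88.
ΔM = 222.22 − 199.88 = 22.34 → +22 mireds.

+22 mireds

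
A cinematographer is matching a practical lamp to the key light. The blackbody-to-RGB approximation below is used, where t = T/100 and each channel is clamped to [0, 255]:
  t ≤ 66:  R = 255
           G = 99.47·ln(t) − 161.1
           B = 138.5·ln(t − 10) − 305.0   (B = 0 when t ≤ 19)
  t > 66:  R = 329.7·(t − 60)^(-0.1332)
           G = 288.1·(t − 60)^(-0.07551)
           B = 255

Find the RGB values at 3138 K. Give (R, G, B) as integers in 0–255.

(255, 182, 119)

t = 3138/100 = 31.38; the t ≤ 66 branch applies.
R = 255 by definition for t ≤ 66.
G = 99.47·ln 31.38 − 161.1 = 99.47·3.4462 − 161.1 = 181.691.
B = 138.5·ln(31.38 − 10) − 305.0 = 138.5·ln 21.38 − 305.0 = 138.5·3.0625 − 305.0 = 119.150.
Rounded: (255, 182, 119).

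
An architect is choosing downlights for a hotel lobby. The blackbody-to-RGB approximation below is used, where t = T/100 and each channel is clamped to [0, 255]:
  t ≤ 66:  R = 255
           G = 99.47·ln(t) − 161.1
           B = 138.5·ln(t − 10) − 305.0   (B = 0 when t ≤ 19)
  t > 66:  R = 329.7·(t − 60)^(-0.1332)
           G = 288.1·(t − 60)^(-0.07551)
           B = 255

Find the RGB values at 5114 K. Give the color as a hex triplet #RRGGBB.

t = 5114/100 = 51.14; the t ≤ 66 branch applies.
R = 255 by definition for t ≤ 66.
G = 99.47·ln 51.14 − 161.1 = 99.47·3.9346 − 161.1 = 230.271.
B = 138.5·ln(51.14 − 10) − 305.0 = 138.5·ln 41.14 − 305.0 = 138.5·3.7170 − 305.0 = 209.802.
Rounded: (255, 230, 210).
In hex: #FFE6D2.

#FFE6D2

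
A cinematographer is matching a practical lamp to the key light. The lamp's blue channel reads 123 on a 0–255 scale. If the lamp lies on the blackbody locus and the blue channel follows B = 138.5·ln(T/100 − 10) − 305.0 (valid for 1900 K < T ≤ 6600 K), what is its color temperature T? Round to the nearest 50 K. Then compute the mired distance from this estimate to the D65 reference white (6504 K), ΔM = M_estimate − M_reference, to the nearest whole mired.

ln(t − 10) = (123 + 305.0) / 138.5 = 3.0903.
t − 10 = e^3.0903 = 21.983, so t = 31.983.
T = 100·t = 3198 K → 3200 K to the nearest 50 K.
M_estimate = 10⁶/3200 = 312.50; M_reference = 10⁶/6504 = 153.75.
ΔM = 312.50 − 153.75 = 158.75 → +159 mireds.

+159 mireds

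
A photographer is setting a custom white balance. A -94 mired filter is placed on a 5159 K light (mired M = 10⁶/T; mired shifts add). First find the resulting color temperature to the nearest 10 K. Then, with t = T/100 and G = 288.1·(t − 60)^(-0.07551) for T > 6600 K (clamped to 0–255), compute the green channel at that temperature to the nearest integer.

M_in = 10⁶/5159 = 193.84; M_out = 193.84 + (-94) = 99.84.
T_out = 10⁶/99.84 = 10016.4 K → 10020 K; t = 100.2.
G = 288.1·(100.2 − 60)^(-0.07551) = 288.1·40.2^(-0.07551) = 288.1·0.75660 = 217.976.
Rounded: 218.

218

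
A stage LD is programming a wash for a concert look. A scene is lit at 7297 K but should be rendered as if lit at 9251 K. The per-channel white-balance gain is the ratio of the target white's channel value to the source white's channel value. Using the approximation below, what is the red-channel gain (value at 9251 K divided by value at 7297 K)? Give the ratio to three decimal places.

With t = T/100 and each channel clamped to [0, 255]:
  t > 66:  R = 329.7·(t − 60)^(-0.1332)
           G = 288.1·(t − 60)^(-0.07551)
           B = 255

0.885

At 7297 K (t = 72.97):
  R = 329.7·(72.97 − 60)^(-0.1332) = 329.7·12.97^(-0.1332) = 329.7·0.71081 = 234.356.
At 9251 K (t = 92.51):
  R = 329.7·(92.51 − 60)^(-0.1332) = 329.7·32.51^(-0.1332) = 329.7·0.62893 = 207.357.
Gain = 207.357 / 234.356 = 0.8848 → 0.885.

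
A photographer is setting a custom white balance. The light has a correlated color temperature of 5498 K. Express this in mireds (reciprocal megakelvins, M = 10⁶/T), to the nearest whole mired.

M = 10⁶ / 5498 = 181.884 → 182 mireds.

182 mireds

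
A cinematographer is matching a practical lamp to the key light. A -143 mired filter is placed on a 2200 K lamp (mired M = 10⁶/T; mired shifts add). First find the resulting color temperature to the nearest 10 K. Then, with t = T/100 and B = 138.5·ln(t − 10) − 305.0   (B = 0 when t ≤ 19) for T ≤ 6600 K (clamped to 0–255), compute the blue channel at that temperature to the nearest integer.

124

M_in = 10⁶/2200 = 454.55; M_out = 454.55 + (-143) = 311.55.
T_out = 10⁶/311.55 = 3209.8 K → 3210 K; t = 32.1.
B = 138.5·ln(32.1 − 10) − 305.0 = 138.5·ln 22.1 − 305.0 = 138.5·3.0956 − 305.0 = 123.737.
Rounded: 124.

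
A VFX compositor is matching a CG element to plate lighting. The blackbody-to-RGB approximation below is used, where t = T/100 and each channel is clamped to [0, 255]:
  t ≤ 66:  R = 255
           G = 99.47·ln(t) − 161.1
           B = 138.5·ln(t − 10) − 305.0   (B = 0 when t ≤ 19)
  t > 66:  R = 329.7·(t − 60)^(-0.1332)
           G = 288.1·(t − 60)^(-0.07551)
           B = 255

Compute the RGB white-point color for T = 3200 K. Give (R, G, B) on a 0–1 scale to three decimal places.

t = 3200/100 = 32; the t ≤ 66 branch applies.
R = 255 by definition for t ≤ 66.
G = 99.47·ln 32 − 161.1 = 99.47·3.4657 − 161.1 = 183.637.
B = 138.5·ln(32 − 10) − 305.0 = 138.5·ln 22 − 305.0 = 138.5·3.0910 − 305.0 = 123.109.
Dividing each by 255: (1.0000, 0.7201, 0.4828) → (1.000, 0.720, 0.483).

(1.000, 0.720, 0.483)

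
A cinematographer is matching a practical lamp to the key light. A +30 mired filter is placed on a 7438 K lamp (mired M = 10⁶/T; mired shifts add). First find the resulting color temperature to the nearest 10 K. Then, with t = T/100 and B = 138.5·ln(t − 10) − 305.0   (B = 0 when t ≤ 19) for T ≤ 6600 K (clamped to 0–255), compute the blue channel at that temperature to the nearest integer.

M_in = 10⁶/7438 = 134.44; M_out = 134.44 + (+30) = 164.44.
T_out = 10⁶/164.44 = 6081.1 K → 6080 K; t = 60.8.
B = 138.5·ln(60.8 − 10) − 305.0 = 138.5·ln 50.8 − 305.0 = 138.5·3.9279 − 305.0 = 239.014.
Rounded: 239.

239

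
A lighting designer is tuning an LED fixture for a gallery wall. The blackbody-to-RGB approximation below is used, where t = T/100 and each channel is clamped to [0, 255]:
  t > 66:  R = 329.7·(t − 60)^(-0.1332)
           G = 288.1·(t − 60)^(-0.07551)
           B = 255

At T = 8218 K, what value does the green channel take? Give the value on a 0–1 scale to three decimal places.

t = 8218/100 = 82.18; the t > 66 branch applies.
G = 288.1·(82.18 − 60)^(-0.07551) = 288.1·22.18^(-0.07551) = 288.1·0.79135 = 227.987.
On a 0–1 scale: 227.987/255 = 0.8941 → 0.894.

0.894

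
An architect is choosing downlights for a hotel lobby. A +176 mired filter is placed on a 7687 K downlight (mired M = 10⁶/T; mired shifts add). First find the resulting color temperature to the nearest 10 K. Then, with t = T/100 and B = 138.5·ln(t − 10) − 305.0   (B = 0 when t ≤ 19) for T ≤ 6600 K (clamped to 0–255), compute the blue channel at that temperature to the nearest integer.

127

M_in = 10⁶/7687 = 130.09; M_out = 130.09 + (+176) = 306.09.
T_out = 10⁶/306.09 = 3267.0 K → 3270 K; t = 32.7.
B = 138.5·ln(32.7 − 10) − 305.0 = 138.5·ln 22.7 − 305.0 = 138.5·3.1224 − 305.0 = 127.448.
Rounded: 127.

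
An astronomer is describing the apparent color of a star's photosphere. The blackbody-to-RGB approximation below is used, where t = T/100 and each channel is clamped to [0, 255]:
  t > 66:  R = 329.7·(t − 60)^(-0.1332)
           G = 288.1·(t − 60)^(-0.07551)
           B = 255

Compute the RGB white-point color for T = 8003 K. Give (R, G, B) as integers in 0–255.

(221, 230, 255)

t = 8003/100 = 80.03; the t > 66 branch applies.
R = 329.7·(80.03 − 60)^(-0.1332) = 329.7·20.03^(-0.1332) = 329.7·0.67084 = 221.174.
G = 288.1·(80.03 − 60)^(-0.07551) = 288.1·20.03^(-0.07551) = 288.1·0.79746 = 229.749.
B = 255 by definition for t > 66.
Rounded: (221, 230, 255).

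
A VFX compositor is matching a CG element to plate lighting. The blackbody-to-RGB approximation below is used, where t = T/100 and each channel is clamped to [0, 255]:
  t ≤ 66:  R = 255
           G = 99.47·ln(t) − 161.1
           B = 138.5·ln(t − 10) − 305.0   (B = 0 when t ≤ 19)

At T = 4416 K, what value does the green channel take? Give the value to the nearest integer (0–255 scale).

216

t = 4416/100 = 44.16; the t ≤ 66 branch applies.
G = 99.47·ln 44.16 − 161.1 = 99.47·3.7878 − 161.1 = 215.674.
Rounded: 216.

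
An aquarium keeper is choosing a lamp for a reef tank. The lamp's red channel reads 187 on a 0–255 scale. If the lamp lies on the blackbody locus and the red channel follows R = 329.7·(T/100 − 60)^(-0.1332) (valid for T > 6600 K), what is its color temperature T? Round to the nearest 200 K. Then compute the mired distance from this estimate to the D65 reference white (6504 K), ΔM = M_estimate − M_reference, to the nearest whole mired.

(t − 60)^(-0.1332) = 187/329.7 = 0.56718.
t − 60 = 0.56718^(1/-0.1332) = 0.56718^(-7.508) = 70.620, so t = 130.620.
T = 100·t = 13062 K → 13000 K to the nearest 200 K.
M_estimate = 10⁶/13000 = 76.92; M_reference = 10⁶/6504 = 153.75.
ΔM = 76.92 − 153.75 = -76.83 → -77 mireds.

-77 mireds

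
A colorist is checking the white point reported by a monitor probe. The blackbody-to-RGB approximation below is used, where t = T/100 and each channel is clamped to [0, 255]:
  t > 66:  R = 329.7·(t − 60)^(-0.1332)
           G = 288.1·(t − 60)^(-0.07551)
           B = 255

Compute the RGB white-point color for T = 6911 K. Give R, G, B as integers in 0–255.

R=246, G=244, B=255

t = 6911/100 = 69.11; the t > 66 branch applies.
R = 329.7·(69.11 − 60)^(-0.1332) = 329.7·9.11^(-0.1332) = 329.7·0.74506 = 245.647.
G = 288.1·(69.11 − 60)^(-0.07551) = 288.1·9.11^(-0.07551) = 288.1·0.84634 = 243.832.
B = 255 by definition for t > 66.
Rounded: (246, 244, 255).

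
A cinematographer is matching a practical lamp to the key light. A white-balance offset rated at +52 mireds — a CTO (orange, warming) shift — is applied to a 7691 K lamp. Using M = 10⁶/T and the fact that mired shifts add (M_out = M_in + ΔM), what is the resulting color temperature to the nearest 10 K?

5490 K

M_in = 10⁶/7691 = 130.02 mireds.
M_out = 130.02 + (+52) = 182.02 mireds.
T_out = 10⁶/182.02 = 5493.8 K → 5490 K.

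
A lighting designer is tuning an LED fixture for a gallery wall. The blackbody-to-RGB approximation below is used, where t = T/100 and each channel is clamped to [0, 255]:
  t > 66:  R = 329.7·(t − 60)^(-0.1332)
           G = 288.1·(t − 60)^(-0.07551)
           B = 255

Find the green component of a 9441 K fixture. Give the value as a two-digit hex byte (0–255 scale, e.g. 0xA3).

t = 9441/100 = 94.41; the t > 66 branch applies.
G = 288.1·(94.41 − 60)^(-0.07551) = 288.1·34.41^(-0.07551) = 288.1·0.76553 = 220.551.
Rounded: 221; in hex, 0xDD.

0xDD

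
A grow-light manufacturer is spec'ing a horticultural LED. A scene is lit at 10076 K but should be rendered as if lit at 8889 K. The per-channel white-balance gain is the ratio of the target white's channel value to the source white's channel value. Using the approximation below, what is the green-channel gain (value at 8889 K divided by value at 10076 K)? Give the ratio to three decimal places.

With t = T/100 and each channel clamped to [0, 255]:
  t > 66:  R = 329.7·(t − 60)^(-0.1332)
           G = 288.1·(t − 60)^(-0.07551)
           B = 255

At 10076 K (t = 100.76):
  G = 288.1·(100.76 − 60)^(-0.07551) = 288.1·40.76^(-0.07551) = 288.1·0.75581 = 217.748.
At 8889 K (t = 88.89):
  G = 288.1·(88.89 − 60)^(-0.07551) = 288.1·28.89^(-0.07551) = 288.1·0.77571 = 223.482.
Gain = 223.482 / 217.748 = 1.0263 → 1.026.

1.026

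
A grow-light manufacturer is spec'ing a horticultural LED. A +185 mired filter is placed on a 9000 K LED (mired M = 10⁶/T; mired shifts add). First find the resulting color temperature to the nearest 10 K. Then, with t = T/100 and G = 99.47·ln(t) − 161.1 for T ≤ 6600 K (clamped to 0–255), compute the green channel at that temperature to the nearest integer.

189

M_in = 10⁶/9000 = 111.11; M_out = 111.11 + (+185) = 296.11.
T_out = 10⁶/296.11 = 3377.1 K → 3380 K; t = 33.8.
G = 99.47·ln 33.8 − 161.1 = 99.47·3.5205 − 161.1 = 189.080.
Rounded: 189.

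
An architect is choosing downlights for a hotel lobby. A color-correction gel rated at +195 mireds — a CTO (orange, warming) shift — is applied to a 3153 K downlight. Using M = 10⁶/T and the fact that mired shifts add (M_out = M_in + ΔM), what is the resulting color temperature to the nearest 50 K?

M_in = 10⁶/3153 = 317.16 mireds.
M_out = 317.16 + (+195) = 512.16 mireds.
T_out = 10⁶/512.16 = 1952.5 K → 1950 K.

1950 K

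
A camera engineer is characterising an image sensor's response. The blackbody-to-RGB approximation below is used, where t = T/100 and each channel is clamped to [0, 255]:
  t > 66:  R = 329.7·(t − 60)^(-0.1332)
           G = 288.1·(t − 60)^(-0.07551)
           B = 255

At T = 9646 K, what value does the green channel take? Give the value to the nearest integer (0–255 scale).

220

t = 9646/100 = 96.46; the t > 66 branch applies.
G = 288.1·(96.46 − 60)^(-0.07551) = 288.1·36.46^(-0.07551) = 288.1·0.76220 = 219.589.
Rounded: 220.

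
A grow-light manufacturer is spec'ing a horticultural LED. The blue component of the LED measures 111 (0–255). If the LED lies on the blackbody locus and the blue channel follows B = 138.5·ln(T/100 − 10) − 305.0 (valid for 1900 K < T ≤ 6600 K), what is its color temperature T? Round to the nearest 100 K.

3000 K

ln(t − 10) = (111 + 305.0) / 138.5 = 3.0036.
t − 10 = e^3.0036 = 20.158, so t = 30.158.
T = 100·t = 3016 K → 3000 K to the nearest 100 K.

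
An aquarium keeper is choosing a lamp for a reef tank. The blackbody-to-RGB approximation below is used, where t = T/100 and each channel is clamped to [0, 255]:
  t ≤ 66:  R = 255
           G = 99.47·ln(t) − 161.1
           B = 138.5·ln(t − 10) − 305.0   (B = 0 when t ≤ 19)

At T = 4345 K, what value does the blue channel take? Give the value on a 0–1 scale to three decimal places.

0.710

t = 4345/100 = 43.45; the t ≤ 66 branch applies.
B = 138.5·ln(43.45 − 10) − 305.0 = 138.5·ln 33.45 − 305.0 = 138.5·3.5101 − 305.0 = 181.142.
On a 0–1 scale: 181.142/255 = 0.7104 → 0.710.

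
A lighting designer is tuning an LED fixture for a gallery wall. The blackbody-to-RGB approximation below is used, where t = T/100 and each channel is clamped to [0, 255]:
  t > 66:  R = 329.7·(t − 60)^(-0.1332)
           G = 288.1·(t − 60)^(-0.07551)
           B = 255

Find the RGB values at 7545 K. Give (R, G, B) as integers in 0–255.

t = 7545/100 = 75.45; the t > 66 branch applies.
R = 329.7·(75.45 − 60)^(-0.1332) = 329.7·15.45^(-0.1332) = 329.7·0.69444 = 228.957.
G = 288.1·(75.45 − 60)^(-0.07551) = 288.1·15.45^(-0.07551) = 288.1·0.81325 = 234.297.
B = 255 by definition for t > 66.
Rounded: (229, 234, 255).

(229, 234, 255)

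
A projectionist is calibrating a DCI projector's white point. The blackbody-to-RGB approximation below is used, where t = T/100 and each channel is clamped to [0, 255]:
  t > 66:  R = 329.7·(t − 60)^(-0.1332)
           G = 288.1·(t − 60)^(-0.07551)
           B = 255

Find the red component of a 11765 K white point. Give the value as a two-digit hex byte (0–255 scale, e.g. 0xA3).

0xC0

t = 11765/100 = 117.65; the t > 66 branch applies.
R = 329.7·(117.65 − 60)^(-0.1332) = 329.7·57.65^(-0.1332) = 329.7·0.58272 = 192.123.
Rounded: 192; in hex, 0xC0.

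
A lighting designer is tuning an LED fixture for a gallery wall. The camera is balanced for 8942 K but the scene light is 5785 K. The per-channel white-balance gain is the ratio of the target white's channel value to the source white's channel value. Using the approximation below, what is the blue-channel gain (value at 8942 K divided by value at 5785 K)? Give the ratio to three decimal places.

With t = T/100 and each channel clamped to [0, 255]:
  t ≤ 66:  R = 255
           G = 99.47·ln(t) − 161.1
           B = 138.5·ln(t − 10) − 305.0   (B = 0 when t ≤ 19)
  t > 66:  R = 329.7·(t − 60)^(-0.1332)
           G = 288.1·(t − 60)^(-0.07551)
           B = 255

At 5785 K (t = 57.85):
  B = 138.5·ln(57.85 − 10) − 305.0 = 138.5·ln 47.85 − 305.0 = 138.5·3.8681 − 305.0 = 230.728.
At 8942 K (t = 89.42):
  B = 255 by definition for t > 66.
Gain = 255.000 / 230.728 = 1.1052 → 1.105.

1.105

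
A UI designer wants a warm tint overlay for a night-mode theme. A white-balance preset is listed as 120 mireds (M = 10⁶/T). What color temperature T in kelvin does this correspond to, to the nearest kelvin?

8333 K

T = 10⁶ / 120 = 8333.33 K → 8333 K.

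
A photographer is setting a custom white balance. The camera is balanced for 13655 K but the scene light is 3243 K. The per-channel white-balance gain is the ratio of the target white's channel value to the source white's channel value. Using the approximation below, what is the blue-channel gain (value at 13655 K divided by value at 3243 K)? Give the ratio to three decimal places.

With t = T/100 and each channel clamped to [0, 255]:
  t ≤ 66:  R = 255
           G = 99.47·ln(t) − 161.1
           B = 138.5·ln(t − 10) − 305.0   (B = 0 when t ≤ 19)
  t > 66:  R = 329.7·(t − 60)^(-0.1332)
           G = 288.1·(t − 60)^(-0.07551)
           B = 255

At 3243 K (t = 32.43):
  B = 138.5·ln(32.43 − 10) − 305.0 = 138.5·ln 22.43 − 305.0 = 138.5·3.1104 − 305.0 = 125.790.
At 13655 K (t = 136.55):
  B = 255 by definition for t > 66.
Gain = 255.000 / 125.790 = 2.0272 → 2.027.

2.027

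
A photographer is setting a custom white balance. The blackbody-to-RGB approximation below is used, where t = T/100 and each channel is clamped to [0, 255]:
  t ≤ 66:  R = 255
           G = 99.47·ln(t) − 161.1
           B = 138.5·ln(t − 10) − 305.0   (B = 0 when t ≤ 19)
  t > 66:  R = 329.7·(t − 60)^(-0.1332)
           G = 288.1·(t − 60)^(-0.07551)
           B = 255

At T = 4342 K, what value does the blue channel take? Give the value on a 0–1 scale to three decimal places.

0.710

t = 4342/100 = 43.42; the t ≤ 66 branch applies.
B = 138.5·ln(43.42 − 10) − 305.0 = 138.5·ln 33.42 − 305.0 = 138.5·3.5092 − 305.0 = 181.018.
On a 0–1 scale: 181.018/255 = 0.7099 → 0.710.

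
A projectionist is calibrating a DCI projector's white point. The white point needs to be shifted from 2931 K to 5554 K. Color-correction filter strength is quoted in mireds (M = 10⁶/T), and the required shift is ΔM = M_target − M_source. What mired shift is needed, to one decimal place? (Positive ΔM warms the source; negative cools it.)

-161.1 mireds

M_source = 10⁶/2931 = 341.180; M_target = 10⁶/5554 = 180.050.
ΔM = 180.050 − 341.180 = -161.130 → -161.1 mireds, a cooling shift.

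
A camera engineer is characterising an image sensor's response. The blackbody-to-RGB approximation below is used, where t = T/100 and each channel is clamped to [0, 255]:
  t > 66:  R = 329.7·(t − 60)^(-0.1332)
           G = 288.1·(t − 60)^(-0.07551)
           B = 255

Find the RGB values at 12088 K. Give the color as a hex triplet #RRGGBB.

t = 12088/100 = 120.88; the t > 66 branch applies.
R = 329.7·(120.88 − 60)^(-0.1332) = 329.7·60.88^(-0.1332) = 329.7·0.57851 = 190.733.
G = 288.1·(120.88 − 60)^(-0.07551) = 288.1·60.88^(-0.07551) = 288.1·0.73325 = 211.250.
B = 255 by definition for t > 66.
Rounded: (191, 211, 255).
In hex: #BFD3FF.

#BFD3FF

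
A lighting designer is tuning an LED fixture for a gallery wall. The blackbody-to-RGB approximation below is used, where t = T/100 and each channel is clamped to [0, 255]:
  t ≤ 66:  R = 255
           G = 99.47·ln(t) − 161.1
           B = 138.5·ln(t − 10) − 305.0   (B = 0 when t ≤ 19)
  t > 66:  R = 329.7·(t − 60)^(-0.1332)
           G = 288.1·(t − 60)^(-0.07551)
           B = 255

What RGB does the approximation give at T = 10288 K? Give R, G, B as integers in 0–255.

R=200, G=217, B=255

t = 10288/100 = 102.88; the t > 66 branch applies.
R = 329.7·(102.88 − 60)^(-0.1332) = 329.7·42.88^(-0.1332) = 329.7·0.60615 = 199.849.
G = 288.1·(102.88 − 60)^(-0.07551) = 288.1·42.88^(-0.07551) = 288.1·0.75292 = 216.916.
B = 255 by definition for t > 66.
Rounded: (200, 217, 255).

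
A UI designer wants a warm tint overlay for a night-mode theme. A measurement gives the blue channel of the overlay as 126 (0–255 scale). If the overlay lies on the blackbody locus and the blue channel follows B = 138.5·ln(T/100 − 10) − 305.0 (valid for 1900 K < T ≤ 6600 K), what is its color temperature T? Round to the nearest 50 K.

3250 K

ln(t − 10) = (126 + 305.0) / 138.5 = 3.1119.
t − 10 = e^3.1119 = 22.464, so t = 32.464.
T = 100·t = 3246 K → 3250 K to the nearest 50 K.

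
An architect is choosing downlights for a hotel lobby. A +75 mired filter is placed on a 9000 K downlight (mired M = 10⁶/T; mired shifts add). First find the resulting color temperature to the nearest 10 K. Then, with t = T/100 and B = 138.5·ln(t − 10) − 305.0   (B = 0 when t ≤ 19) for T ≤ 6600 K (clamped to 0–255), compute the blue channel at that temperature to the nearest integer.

218

M_in = 10⁶/9000 = 111.11; M_out = 111.11 + (+75) = 186.11.
T_out = 10⁶/186.11 = 5373.1 K → 5370 K; t = 53.7.
B = 138.5·ln(53.7 − 10) − 305.0 = 138.5·ln 43.7 − 305.0 = 138.5·3.7773 − 305.0 = 218.163.
Rounded: 218.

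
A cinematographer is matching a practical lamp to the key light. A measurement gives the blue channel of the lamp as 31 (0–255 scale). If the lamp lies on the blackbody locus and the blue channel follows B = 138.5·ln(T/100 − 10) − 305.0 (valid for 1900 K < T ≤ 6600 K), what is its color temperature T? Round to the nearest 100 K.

ln(t − 10) = (31 + 305.0) / 138.5 = 2.4260.
t − 10 = e^2.4260 = 11.313, so t = 21.313.
T = 100·t = 2131 K → 2100 K to the nearest 100 K.

2100 K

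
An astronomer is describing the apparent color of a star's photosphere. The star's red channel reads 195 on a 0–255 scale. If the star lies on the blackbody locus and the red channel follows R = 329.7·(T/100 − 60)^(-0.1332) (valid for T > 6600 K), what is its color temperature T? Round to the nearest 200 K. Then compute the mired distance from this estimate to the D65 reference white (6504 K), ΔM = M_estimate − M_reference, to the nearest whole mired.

(t − 60)^(-0.1332) = 195/329.7 = 0.59145.
t − 60 = 0.59145^(1/-0.1332) = 0.59145^(-7.508) = 51.564, so t = 111.564.
T = 100·t = 11156 K → 11200 K to the nearest 200 K.
M_estimate = 10⁶/11200 = 89.29; M_reference = 10⁶/6504 = 153.75.
ΔM = 89.29 − 153.75 = -64.47 → -64 mireds.

-64 mireds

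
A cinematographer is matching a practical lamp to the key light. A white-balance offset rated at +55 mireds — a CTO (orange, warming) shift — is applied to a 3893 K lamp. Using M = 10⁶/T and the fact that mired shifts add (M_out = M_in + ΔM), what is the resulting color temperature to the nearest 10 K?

M_in = 10⁶/3893 = 256.87 mireds.
M_out = 256.87 + (+55) = 311.87 mireds.
T_out = 10⁶/311.87 = 3206.5 K → 3210 K.

3210 K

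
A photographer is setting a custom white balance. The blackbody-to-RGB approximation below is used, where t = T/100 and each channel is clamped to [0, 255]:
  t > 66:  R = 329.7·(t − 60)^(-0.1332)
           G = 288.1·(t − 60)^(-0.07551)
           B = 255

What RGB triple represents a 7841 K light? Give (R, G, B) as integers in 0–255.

t = 7841/100 = 78.41; the t > 66 branch applies.
R = 329.7·(78.41 − 60)^(-0.1332) = 329.7·18.41^(-0.1332) = 329.7·0.67841 = 223.673.
G = 288.1·(78.41 − 60)^(-0.07551) = 288.1·18.41^(-0.07551) = 288.1·0.80256 = 231.217.
B = 255 by definition for t > 66.
Rounded: (224, 231, 255).

(224, 231, 255)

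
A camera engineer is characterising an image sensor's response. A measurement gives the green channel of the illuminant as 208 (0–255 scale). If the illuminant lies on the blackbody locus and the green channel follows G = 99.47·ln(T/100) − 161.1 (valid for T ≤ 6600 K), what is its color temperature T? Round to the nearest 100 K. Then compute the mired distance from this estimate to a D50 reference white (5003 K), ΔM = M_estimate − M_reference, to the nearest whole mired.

+44 mireds

ln t = (208 + 161.1) / 99.47 = 3.7107.
t = e^3.7107 = 40.881.
T = 100·t = 4088 K → 4100 K to the nearest 100 K.
M_estimate = 10⁶/4100 = 243.90; M_reference = 10⁶/5003 = 199.88.
ΔM = 243.90 − 199.88 = 44.02 → +44 mireds.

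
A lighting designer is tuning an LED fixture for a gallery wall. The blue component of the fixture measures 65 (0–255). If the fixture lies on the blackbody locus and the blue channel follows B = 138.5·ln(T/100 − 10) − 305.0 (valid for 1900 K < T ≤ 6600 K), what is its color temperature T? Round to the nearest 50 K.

ln(t − 10) = (65 + 305.0) / 138.5 = 2.6715.
t − 10 = e^2.6715 = 14.461, so t = 24.461.
T = 100·t = 2446 K → 2450 K to the nearest 50 K.

2450 K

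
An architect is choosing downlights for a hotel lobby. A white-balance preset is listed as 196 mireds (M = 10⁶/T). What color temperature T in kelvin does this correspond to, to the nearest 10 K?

T = 10⁶ / 196 = 5102.04 K → 5100 K.

5100 K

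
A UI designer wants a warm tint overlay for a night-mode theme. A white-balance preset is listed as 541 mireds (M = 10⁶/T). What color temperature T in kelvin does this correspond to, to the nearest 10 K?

T = 10⁶ / 541 = 1848.43 K → 1850 K.

1850 K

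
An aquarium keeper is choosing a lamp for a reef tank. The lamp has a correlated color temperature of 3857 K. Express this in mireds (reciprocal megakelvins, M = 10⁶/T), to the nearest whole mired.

M = 10⁶ / 3857 = 259.269 → 259 mireds.

259 mireds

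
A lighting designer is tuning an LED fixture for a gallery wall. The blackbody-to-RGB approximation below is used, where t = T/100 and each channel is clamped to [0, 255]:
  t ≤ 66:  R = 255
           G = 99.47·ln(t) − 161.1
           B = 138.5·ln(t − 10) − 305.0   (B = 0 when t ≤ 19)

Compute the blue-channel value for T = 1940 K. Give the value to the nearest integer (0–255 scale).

5

t = 1940/100 = 19.4; the t ≤ 66 branch applies.
B = 138.5·ln(19.4 − 10) − 305.0 = 138.5·ln 9.4 − 305.0 = 138.5·2.2407 − 305.0 = 5.338.
Rounded: 5.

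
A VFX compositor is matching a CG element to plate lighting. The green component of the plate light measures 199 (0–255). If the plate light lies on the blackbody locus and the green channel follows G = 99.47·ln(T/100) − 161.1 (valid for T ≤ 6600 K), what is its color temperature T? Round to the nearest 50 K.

ln t = (199 + 161.1) / 99.47 = 3.6202.
t = e^3.6202 = 37.345.
T = 100·t = 3734 K → 3750 K to the nearest 50 K.

3750 K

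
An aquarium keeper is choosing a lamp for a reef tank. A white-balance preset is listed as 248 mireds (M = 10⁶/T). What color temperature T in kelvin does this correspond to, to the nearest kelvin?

T = 10⁶ / 248 = 4032.26 K → 4032 K.

4032 K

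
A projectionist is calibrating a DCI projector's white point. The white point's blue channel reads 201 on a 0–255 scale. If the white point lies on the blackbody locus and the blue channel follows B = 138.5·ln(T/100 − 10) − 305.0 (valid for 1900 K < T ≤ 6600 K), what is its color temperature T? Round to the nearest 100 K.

ln(t − 10) = (201 + 305.0) / 138.5 = 3.6534.
t − 10 = e^3.6534 = 38.607, so t = 48.607.
T = 100·t = 4861 K → 4900 K to the nearest 100 K.

4900 K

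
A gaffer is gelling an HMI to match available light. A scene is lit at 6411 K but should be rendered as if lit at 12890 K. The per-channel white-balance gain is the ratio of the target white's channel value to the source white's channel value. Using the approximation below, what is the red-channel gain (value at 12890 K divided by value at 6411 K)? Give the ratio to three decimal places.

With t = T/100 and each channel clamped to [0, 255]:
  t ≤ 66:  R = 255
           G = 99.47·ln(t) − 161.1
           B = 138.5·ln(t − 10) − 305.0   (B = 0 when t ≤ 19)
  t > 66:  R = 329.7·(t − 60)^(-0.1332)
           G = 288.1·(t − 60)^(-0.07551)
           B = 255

0.736

At 6411 K (t = 64.11):
  R = 255 by definition for t ≤ 66.
At 12890 K (t = 128.9):
  R = 329.7·(128.9 − 60)^(-0.1332) = 329.7·68.9^(-0.1332) = 329.7·0.56905 = 187.615.
Gain = 187.615 / 255.000 = 0.7357 → 0.736.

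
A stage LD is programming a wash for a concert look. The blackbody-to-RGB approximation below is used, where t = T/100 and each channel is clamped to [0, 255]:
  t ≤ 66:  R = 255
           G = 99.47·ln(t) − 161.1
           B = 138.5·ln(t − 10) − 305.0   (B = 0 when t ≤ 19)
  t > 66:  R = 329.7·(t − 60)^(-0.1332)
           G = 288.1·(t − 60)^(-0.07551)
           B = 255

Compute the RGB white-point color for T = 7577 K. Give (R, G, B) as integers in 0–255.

(228, 234, 255)

t = 7577/100 = 75.77; the t > 66 branch applies.
R = 329.7·(75.77 − 60)^(-0.1332) = 329.7·15.77^(-0.1332) = 329.7·0.69255 = 228.333.
G = 288.1·(75.77 − 60)^(-0.07551) = 288.1·15.77^(-0.07551) = 288.1·0.81199 = 233.935.
B = 255 by definition for t > 66.
Rounded: (228, 234, 255).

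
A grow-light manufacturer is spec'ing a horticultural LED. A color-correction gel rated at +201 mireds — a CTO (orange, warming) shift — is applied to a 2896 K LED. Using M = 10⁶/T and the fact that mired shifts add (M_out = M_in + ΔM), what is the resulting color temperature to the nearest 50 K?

1850 K

M_in = 10⁶/2896 = 345.30 mireds.
M_out = 345.30 + (+201) = 546.30 mireds.
T_out = 10⁶/546.30 = 1830.5 K → 1850 K.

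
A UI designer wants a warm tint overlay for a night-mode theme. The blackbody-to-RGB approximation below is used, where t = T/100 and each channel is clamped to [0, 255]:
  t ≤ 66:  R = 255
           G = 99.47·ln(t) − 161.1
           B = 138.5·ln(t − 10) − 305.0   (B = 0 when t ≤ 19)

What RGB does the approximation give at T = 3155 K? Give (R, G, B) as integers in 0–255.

(255, 182, 120)

t = 3155/100 = 31.55; the t ≤ 66 branch applies.
R = 255 by definition for t ≤ 66.
G = 99.47·ln 31.55 − 161.1 = 99.47·3.4516 − 161.1 = 182.228.
B = 138.5·ln(31.55 − 10) − 305.0 = 138.5·ln 21.55 − 305.0 = 138.5·3.0704 − 305.0 = 120.247.
Rounded: (255, 182, 120).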